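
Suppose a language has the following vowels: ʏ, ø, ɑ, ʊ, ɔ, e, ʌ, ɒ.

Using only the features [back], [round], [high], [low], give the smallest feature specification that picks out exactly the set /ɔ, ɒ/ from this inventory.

The class [−high], [+back], [+round] has exactly /ɔ, ɒ/ as its extension in this inventory. No smaller conjunction from the listed features achieves this: [+back, +round] alone would also admit /ʊ/; [−high, +round] alone would also admit /ø/; [−high, +back] alone would also admit /ɑ, ʌ/; and checking the remaining two-feature bundles turns up none with this extension.

[−high, +back, +round]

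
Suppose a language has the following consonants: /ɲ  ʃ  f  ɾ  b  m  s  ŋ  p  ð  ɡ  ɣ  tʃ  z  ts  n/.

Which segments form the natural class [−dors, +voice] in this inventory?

ɾ, b, m, ð, z, n

The [−dorsal] segments are /ʃ, f, ɾ, b, m, s, p, ð, tʃ, z, ts, n/.
Then [+voice] leaves /ɾ, b, m, ð, z, n/.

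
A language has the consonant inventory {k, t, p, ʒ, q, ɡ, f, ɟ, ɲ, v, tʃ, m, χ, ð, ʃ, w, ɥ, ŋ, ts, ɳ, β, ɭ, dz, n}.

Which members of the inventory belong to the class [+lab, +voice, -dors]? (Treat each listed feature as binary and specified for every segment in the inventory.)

v, m, β

Checking each segment against [+labial], [+voice], [-dorsal]: /v/ (voiced labiodental fricative), /m/ (bilabial nasal), /β/ (voiced bilabial fricative) satisfy every feature; every other segment in the inventory fails at least one.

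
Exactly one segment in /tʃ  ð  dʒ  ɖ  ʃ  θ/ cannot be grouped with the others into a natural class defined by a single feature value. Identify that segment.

The remaining segments after removing /ɖ/ share [+distributed]; /ɖ/ (voiced retroflex stop) is [-distributed]. For every other candidate removal, the leftover set fails to share any single feature value that the removed segment lacks.

ɖ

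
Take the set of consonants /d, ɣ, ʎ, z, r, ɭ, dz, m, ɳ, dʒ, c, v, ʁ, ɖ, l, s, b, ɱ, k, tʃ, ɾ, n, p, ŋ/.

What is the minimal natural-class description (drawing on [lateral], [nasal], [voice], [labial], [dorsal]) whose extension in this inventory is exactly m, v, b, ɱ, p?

[+labial]

/m, v, b, ɱ, p/ are exactly the [+labial] segments in the inventory, so a single feature suffices.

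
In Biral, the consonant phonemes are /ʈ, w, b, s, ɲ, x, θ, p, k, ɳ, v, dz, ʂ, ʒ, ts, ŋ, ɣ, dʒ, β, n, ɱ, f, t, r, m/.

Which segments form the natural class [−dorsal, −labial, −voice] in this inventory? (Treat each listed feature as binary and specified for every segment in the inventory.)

ʈ, s, θ, ʂ, ts, t

The [−dorsal] segments are /ʈ, b, s, θ, p, ɳ, v, dz, ʂ, ʒ, ts, dʒ, β, n, ɱ, f, t, r, m/.
Then [−labial] gives /ʈ, s, θ, ɳ, dz, ʂ, ʒ, ts, dʒ, n, t, r/.
Among these, [−voice] leaves /ʈ, s, θ, ʂ, ts, t/.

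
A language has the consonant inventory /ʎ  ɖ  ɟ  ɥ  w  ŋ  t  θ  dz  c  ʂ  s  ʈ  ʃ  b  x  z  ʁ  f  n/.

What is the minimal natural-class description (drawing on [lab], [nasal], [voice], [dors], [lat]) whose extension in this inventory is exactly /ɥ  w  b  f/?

[+lab]

Every target segment is [+labial] and no other inventory member is, so one feature is enough.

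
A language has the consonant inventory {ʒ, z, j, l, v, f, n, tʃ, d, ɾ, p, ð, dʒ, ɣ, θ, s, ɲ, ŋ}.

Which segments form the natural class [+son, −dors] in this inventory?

l, n, ɾ

Eliminate segments failing any feature: /ʒ, z, v, f, tʃ, d, p, ð, dʒ, ɣ, θ, s/ are [−sonorant]; /j, ɲ, ŋ/ are [+dorsal]. The remaining /l, n, ɾ/ satisfy [+sonorant], [−dorsal].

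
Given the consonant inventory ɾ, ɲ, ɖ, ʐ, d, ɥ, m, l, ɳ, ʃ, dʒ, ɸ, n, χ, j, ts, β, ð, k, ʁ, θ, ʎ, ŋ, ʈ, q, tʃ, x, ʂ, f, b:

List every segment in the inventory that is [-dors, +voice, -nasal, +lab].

Checking each segment against [-dorsal], [+voice], [-nasal], [+labial]: /β/ (voiced bilabial fricative), /b/ (voiced bilabial stop) satisfy every feature; every other segment in the inventory fails at least one.

β, b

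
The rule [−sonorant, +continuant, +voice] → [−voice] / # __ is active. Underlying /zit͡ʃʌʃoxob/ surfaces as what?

/z/ satisfies [−sonorant, +continuant, +voice] and sits in # __. The [−voice] counterpart of the voiced alveolar fricative is /s/. Other segments in /zit͡ʃʌʃoxob/ either fail the structural description or are not in the environment, so the surface form is [sit͡ʃʌʃoxob].

[sit͡ʃʌʃoxob]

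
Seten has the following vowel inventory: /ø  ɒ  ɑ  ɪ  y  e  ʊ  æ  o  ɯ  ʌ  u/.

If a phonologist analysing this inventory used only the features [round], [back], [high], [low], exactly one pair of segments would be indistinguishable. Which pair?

On the given features, /ʊ/ and /u/ have an identical profile: [+round], [+back], [+high], [−low]. No other two segments in the inventory coincide on all 4 features. (They do differ in [tense], which is not among the given features.)

ʊ, u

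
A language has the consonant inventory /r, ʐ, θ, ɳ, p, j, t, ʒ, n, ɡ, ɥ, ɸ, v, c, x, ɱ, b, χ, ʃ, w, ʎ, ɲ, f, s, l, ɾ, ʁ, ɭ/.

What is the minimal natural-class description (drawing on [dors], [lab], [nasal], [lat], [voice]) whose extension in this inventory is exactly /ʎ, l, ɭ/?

Every target segment is [+lateral] and no other inventory member is, so one feature is enough.

[+lat]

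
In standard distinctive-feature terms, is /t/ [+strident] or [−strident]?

[−strident]

/t/ is the voiceless alveolar stop. The feature [strident] marks segments high-amplitude, high-frequency frication (the sibilants); /t/ lacks this property, so it is [−strident].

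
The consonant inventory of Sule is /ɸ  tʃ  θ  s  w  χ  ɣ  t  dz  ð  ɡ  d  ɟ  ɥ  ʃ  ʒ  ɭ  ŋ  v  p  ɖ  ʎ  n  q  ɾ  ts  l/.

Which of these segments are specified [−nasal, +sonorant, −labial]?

ɭ, ʎ, ɾ, l

Eliminate segments failing any feature: /ɸ, tʃ, θ, s, χ, ɣ, t, dz, ð, ɡ, d, ɟ, ʃ, ʒ, v, p, ɖ, q, ts/ are [−sonorant]; /w, ɥ/ are [+labial]; /ŋ, n/ are [+nasal]. The remaining /ɭ, ʎ, ɾ, l/ satisfy [−nasal], [+sonorant], [−labial].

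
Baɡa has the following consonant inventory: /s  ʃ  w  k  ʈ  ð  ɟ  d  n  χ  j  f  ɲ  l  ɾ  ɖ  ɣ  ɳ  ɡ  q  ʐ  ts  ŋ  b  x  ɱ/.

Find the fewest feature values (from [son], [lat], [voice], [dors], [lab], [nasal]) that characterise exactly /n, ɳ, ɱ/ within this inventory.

[+nasal, −dors]

The class [+nasal], [−dorsal] has exactly /n, ɳ, ɱ/ as its extension in this inventory. No smaller conjunction from the listed features achieves this: [−dorsal] alone would also admit /s, ʃ, ʈ, ð, …/; [+nasal] alone would also admit /ɲ, ŋ/; and checking the remaining single features turns up none with this extension.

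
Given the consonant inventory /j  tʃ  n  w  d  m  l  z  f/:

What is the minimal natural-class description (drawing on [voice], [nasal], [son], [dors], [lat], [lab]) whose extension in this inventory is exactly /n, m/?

[+nasal]

/n, m/ are exactly the [+nasal] segments in the inventory, so a single feature suffices.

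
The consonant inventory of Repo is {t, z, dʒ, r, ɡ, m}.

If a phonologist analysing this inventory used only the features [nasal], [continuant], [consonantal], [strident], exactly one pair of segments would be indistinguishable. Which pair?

On the given features, /t/ and /ɡ/ have an identical profile: [−nasal], [−continuant], [+consonantal], [−strident]. No other two segments in the inventory coincide on all 4 features. (They do differ in [voice], [coronal] and [dorsal], which are not among the given features.)

t, ɡ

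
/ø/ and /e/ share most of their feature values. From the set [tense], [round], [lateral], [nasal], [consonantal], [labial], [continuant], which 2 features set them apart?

[labial], [round]

/ø/ (mid front rounded tense vowel) and /e/ (mid front unrounded tense vowel) agree on [+tense], [-lateral], [-nasal], [-consonantal], [+continuant]. They differ on [labial] (/ø/ [+], /e/ [-]), [round] (/ø/ [+], /e/ [-]).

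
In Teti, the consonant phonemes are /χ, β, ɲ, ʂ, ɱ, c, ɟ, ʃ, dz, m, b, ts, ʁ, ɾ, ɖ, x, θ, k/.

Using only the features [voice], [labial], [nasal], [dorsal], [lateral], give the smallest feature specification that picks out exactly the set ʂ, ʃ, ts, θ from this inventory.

[−voice, −dorsal]

The class [−voice], [−dorsal] has exactly /ʂ, ʃ, ts, θ/ as its extension in this inventory. No smaller conjunction from the listed features achieves this: [−dorsal] alone would also admit /β, ɱ, dz, m, …/; [−voice] alone would also admit /χ, c, x, k/; and checking the remaining single features turns up none with this extension.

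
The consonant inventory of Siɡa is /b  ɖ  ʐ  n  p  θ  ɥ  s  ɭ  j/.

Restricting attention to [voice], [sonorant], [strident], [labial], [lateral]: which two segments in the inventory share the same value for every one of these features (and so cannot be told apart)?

On the given features, /j/ and /n/ have an identical profile: [+voice], [+sonorant], [−strident], [−labial], [−lateral]. No other two segments in the inventory coincide on all 5 features. (They do differ in [nasal], [continuant] and [dorsal], which are not among the given features.)

j, n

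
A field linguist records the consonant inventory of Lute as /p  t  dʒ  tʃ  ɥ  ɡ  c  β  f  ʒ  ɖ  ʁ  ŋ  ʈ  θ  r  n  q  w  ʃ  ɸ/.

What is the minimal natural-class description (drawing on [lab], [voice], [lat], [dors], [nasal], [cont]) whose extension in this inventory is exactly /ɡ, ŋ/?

[+voice, −cont, +dors]

The class [+voice], [−continuant], [+dorsal] has exactly /ɡ, ŋ/ as its extension in this inventory. No smaller conjunction from the listed features achieves this: [−continuant, +dorsal] alone would also admit /c, q/; [+voice, +dorsal] alone would also admit /ɥ, ʁ, w/; [+voice, −continuant] alone would also admit /dʒ, ɖ, n/; and checking the remaining two-feature bundles turns up none with this extension.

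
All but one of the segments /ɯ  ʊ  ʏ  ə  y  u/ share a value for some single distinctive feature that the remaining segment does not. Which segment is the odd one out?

ə

[high] groups all but one: /ʏ, u, ʊ, y, ɯ/ share [+high] while /ə/ (mid central vowel (schwa)) alone is [-high]. Removing any other segment would not leave a single-feature class that excludes it.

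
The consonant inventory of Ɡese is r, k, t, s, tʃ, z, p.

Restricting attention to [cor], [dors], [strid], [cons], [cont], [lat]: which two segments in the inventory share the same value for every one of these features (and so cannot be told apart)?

/s/ (voiceless alveolar fricative) and /z/ (voiced alveolar fricative) are both [+coronal], [−dorsal], [+strident], [+consonantal], [+continuant], [−lateral], so none of the listed features separates them. (They do differ in [voice], which is not among the given features.) Every other pair in the inventory differs on at least one listed feature.

s, z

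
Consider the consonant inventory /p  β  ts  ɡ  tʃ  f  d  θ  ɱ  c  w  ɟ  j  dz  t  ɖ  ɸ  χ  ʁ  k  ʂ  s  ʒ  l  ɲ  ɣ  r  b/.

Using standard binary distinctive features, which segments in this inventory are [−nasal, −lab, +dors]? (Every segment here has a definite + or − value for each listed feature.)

Checking each segment against [−nasal], [−labial], [+dorsal]: /ɡ/ (voiced velar stop), /c/ (voiceless palatal stop), /ɟ/ (voiced palatal stop), /j/ (palatal glide), /χ/ (voiceless uvular fricative), /ʁ/ (voiced uvular fricative), among others, satisfy every feature; every other segment in the inventory fails at least one.

ɡ, c, ɟ, j, χ, ʁ, k, ɣ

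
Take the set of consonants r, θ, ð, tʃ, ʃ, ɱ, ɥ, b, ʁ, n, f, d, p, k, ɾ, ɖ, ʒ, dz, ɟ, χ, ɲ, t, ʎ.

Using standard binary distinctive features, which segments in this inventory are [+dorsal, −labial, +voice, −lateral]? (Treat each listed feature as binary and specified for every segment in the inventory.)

ʁ, ɟ, ɲ

Eliminate segments failing any feature: /r, θ, ð, tʃ, ʃ, ɱ, b, n, f, d, p, ɾ, ɖ, ʒ, dz, t/ are [−dorsal]; /ɥ/ is [+labial]; /k, χ/ are [−voice]; /ʎ/ is [+lateral]. The remaining /ʁ, ɟ, ɲ/ satisfy [+dorsal], [−labial], [+voice], [−lateral].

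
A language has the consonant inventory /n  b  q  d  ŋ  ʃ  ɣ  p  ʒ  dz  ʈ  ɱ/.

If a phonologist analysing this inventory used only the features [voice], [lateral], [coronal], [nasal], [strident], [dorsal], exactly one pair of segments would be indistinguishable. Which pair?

Both /dz/ and /ʒ/ are [+voice], [−lateral], [+coronal], [−nasal], [+strident], [−dorsal]. Since the list omits [continuant], [anterior] and [distributed] — which do distinguish the voiced alveolar affricate from the voiced postalveolar fricative — this pair collapses; all other pairs remain distinct.

dz, ʒ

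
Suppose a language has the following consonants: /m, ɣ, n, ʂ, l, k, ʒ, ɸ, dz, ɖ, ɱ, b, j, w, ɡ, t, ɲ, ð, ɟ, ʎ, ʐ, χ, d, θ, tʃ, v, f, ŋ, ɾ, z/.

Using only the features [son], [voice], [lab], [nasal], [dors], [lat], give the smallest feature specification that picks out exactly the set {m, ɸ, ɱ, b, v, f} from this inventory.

[+lab, −dors]

/m, ɸ, ɱ, b, v, f/ are all [+labial], [−dorsal], and no other segment in the inventory matches both values. Dropping any one of them over-generates: [−dorsal] alone would also admit /n, ʂ, l, ʒ, …/; [+labial] alone would also admit /w/. No other single listed feature picks out exactly this set either, so fewer than two features will not do.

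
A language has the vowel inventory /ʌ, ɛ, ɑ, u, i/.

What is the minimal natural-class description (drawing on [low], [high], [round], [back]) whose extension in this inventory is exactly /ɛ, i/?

[-back]

The target set is precisely the extension of [-back] in this inventory.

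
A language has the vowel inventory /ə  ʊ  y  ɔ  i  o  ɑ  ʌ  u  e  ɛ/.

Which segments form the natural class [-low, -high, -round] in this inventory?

ə, ʌ, e, ɛ

Eliminate segments failing any feature: /ʊ, y, i, u/ are [+high]; /ɔ, o/ are [+round]; /ɑ/ is [+low]. The remaining /ə, ʌ, e, ɛ/ satisfy [-low], [-high], [-round].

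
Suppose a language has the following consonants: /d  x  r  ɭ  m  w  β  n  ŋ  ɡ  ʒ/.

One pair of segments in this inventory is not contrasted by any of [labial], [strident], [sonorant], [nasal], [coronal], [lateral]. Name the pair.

/ɡ/ (voiced velar stop) and /x/ (voiceless velar fricative) are both [−labial], [−strident], [−sonorant], [−nasal], [−coronal], [−lateral], so none of the listed features separates them. (They do differ in [voice] and [continuant], which are not among the given features.) Every other pair in the inventory differs on at least one listed feature.

ɡ, x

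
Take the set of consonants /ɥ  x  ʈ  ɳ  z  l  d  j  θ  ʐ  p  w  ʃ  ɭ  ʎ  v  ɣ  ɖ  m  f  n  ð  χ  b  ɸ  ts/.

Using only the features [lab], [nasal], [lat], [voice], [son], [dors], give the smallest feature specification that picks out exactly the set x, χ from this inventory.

[−voice, +dors]

/x, χ/ are all [−voice], [+dorsal], and no other segment in the inventory matches both values. Dropping any one of them over-generates: [+dorsal] alone would also admit /ɥ, j, w, ʎ, …/; [−voice] alone would also admit /ʈ, θ, p, ʃ, …/. No other single listed feature picks out exactly this set either, so fewer than two features will not do.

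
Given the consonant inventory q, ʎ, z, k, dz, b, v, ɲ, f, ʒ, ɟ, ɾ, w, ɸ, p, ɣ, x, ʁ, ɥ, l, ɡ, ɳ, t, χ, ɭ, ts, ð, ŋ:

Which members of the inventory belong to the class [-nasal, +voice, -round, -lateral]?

Eliminate segments failing any feature: /q, k, f, ɸ, p, x, t, χ, ts/ are [-voice]; /ʎ, l, ɭ/ are [+lateral]; /ɲ, ɳ, ŋ/ are [+nasal]; /w, ɥ/ are [+round]. The remaining /z, dz, b, v, ʒ, ɟ, ɾ, ɣ, ʁ, ɡ, ð/ satisfy [-nasal], [+voice], [-round], [-lateral].

z, dz, b, v, ʒ, ɟ, ɾ, ɣ, ʁ, ɡ, ð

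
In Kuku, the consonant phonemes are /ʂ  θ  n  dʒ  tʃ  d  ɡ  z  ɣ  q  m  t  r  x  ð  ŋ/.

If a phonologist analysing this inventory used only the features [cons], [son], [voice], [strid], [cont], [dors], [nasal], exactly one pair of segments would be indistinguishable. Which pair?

Both /n/ and /m/ are [+consonantal], [+sonorant], [+voice], [−strident], [−continuant], [−dorsal], [+nasal]. Since the list omits [labial] and [coronal] — which do distinguish the alveolar nasal from the bilabial nasal — this pair collapses; all other pairs remain distinct.

n, m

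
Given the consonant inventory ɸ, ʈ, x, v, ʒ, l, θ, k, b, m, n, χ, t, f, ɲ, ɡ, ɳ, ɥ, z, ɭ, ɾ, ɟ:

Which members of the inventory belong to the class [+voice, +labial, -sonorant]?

Eliminate segments failing any feature: /ɸ, ʈ, x, θ, k, χ, t, f/ are [-voice]; /ʒ, l, n, ɲ, ɡ, ɳ, z, ɭ, ɾ, ɟ/ are [-labial]; /m, ɥ/ are [+sonorant]. The remaining /v, b/ satisfy [+voice], [+labial], [-sonorant].

v, b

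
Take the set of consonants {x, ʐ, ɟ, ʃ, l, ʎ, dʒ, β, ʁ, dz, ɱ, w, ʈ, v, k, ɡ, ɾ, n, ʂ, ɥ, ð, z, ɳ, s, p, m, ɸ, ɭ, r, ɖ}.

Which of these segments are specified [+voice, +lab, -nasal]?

β, w, v, ɥ

First, the [+voice] segments are /ʐ, ɟ, l, ʎ, dʒ, β, ʁ, dz, ɱ, w, v, ɡ, ɾ, n, ɥ, ð, z, ɳ, m, ɭ, r, ɖ/.
Within that set, [+labial] gives /β, ɱ, w, v, ɥ, m/.
Then [-nasal] leaves /β, w, v, ɥ/.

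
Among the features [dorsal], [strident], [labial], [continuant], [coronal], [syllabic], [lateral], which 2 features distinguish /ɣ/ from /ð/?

[coronal], [dorsal]

The two segments share [−strident], [−labial], [+continuant], [−syllabic], [−lateral]. The only features from the list on which they differ: /ɣ/ is [−coronal] while /ð/ is [+coronal]; /ɣ/ is [+dorsal] while /ð/ is [−dorsal].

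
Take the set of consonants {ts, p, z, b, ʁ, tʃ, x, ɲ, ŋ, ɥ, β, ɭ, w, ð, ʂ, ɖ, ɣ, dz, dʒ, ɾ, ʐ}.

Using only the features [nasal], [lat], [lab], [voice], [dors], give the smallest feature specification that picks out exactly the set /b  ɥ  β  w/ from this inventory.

[+voice, +lab]

The class [+voice], [+labial] has exactly /b, ɥ, β, w/ as its extension in this inventory. No smaller conjunction from the listed features achieves this: [+labial] alone would also admit /p/; [+voice] alone would also admit /z, ʁ, ɲ, ŋ, …/; and checking the remaining single features turns up none with this extension.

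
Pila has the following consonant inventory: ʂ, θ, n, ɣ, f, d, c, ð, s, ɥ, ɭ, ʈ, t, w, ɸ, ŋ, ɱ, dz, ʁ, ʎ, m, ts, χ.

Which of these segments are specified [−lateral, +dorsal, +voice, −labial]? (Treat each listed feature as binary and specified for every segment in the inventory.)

ɣ, ŋ, ʁ

Checking each segment against [−lateral], [+dorsal], [+voice], [−labial]: /ɣ/ (voiced velar fricative), /ŋ/ (velar nasal), /ʁ/ (voiced uvular fricative) satisfy every feature; every other segment in the inventory fails at least one.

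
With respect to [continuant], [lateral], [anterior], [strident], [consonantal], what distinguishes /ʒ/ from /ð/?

/ʒ/ (voiced postalveolar fricative) and /ð/ (voiced dental fricative) agree on [+continuant], [-lateral], [+consonantal]. They differ on [strident] (/ʒ/ [+], /ð/ [-]), [anterior] (/ʒ/ [-], /ð/ [+]).

[strident], [anterior]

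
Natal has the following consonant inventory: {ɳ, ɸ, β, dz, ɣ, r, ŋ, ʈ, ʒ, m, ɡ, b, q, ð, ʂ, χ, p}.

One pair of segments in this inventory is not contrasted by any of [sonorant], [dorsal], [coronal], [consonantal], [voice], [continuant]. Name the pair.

Both /ð/ and /ʒ/ are [−sonorant], [−dorsal], [+coronal], [+consonantal], [+voice], [+continuant]. Since the list omits [strident] and [anterior] — which do distinguish the voiced dental fricative from the voiced postalveolar fricative — this pair collapses; all other pairs remain distinct.

ð, ʒ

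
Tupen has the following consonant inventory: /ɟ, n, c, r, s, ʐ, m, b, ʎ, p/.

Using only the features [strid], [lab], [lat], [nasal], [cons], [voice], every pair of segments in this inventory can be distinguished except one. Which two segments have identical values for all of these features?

On the given features, /r/ and /ɟ/ have an identical profile: [-strident], [-labial], [-lateral], [-nasal], [+consonantal], [+voice]. No other two segments in the inventory coincide on all 6 features. (They do differ in [sonorant], [continuant] and [dorsal], which are not among the given features.)

r, ɟ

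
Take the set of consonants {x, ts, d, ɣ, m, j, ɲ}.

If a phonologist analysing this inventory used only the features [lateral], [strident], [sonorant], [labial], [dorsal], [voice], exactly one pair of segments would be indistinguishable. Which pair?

j, ɲ

Both /j/ and /ɲ/ are [−lateral], [−strident], [+sonorant], [−labial], [+dorsal], [+voice]. Since the list omits [nasal] and [continuant] — which do distinguish the palatal glide from the palatal nasal — this pair collapses; all other pairs remain distinct.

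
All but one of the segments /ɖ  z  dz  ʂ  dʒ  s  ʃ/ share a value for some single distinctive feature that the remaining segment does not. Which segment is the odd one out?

/dz, s, dʒ, ʂ, z, ʃ/ are all [+strident], but /ɖ/ (voiced retroflex stop) is [−strident]. No other single segment can be removed to leave a set sharing one feature value that the removed segment lacks, so /ɖ/ is the odd one out.

ɖ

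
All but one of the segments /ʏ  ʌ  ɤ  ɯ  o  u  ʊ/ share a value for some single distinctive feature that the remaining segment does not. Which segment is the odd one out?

ʏ

The remaining segments after removing /ʏ/ share [+back]; /ʏ/ (high front rounded lax vowel) is [−back]. For every other candidate removal, the leftover set fails to share any single feature value that the removed segment lacks.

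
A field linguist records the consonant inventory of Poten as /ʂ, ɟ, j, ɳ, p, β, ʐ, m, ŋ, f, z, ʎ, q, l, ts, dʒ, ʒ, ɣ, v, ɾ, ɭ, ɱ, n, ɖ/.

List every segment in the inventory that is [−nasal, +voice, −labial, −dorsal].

ʐ, z, l, dʒ, ʒ, ɾ, ɭ, ɖ

Checking each segment against [−nasal], [+voice], [−labial], [−dorsal]: /ʐ/ (voiced retroflex fricative), /z/ (voiced alveolar fricative), /l/ (alveolar lateral approximant), /dʒ/ (voiced postalveolar affricate), /ʒ/ (voiced postalveolar fricative), /ɾ/ (alveolar tap), among others, satisfy every feature; every other segment in the inventory fails at least one.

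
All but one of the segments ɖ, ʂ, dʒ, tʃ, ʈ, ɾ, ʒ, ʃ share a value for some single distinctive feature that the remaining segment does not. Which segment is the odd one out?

ɾ

The remaining segments after removing /ɾ/ share [−anterior]; /ɾ/ (alveolar tap) is [+anterior]. For every other candidate removal, the leftover set fails to share any single feature value that the removed segment lacks.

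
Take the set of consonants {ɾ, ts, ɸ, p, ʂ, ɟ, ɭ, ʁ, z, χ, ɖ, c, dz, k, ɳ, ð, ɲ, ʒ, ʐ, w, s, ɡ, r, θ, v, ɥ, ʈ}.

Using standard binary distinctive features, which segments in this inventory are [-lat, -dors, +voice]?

ɾ, z, ɖ, dz, ɳ, ð, ʒ, ʐ, r, v

Checking each segment against [-lateral], [-dorsal], [+voice]: /ɾ/ (alveolar tap), /z/ (voiced alveolar fricative), /ɖ/ (voiced retroflex stop), /dz/ (voiced alveolar affricate), /ɳ/ (retroflex nasal), /ð/ (voiced dental fricative), among others, satisfy every feature; every other segment in the inventory fails at least one.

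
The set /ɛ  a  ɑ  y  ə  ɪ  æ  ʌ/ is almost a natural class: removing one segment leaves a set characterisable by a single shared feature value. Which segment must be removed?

The remaining segments after removing /y/ share [−round]; /y/ (high front rounded tense vowel) is [+round]. For every other candidate removal, the leftover set fails to share any single feature value that the removed segment lacks.

y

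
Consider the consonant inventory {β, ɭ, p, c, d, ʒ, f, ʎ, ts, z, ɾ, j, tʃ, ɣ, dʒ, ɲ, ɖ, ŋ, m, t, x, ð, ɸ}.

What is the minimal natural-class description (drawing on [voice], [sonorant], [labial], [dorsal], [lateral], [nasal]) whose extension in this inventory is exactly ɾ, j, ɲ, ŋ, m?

[+sonorant, -lateral]

/ɾ, j, ɲ, ŋ, m/ are all [+sonorant], [-lateral], and no other segment in the inventory matches both values. Dropping any one of them over-generates: [-lateral] alone would also admit /β, p, c, d, …/; [+sonorant] alone would also admit /ɭ, ʎ/. No other single listed feature picks out exactly this set either, so fewer than two features will not do.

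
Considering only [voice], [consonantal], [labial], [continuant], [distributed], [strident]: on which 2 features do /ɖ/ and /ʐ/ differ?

/ɖ/ (voiced retroflex stop) and /ʐ/ (voiced retroflex fricative) agree on [+voice], [+consonantal], [−labial], [−distributed]. They differ on [continuant] (/ɖ/ [−], /ʐ/ [+]), [strident] (/ɖ/ [−], /ʐ/ [+]).

[continuant], [strident]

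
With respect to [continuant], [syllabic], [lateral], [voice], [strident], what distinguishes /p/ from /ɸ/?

/p/ (voiceless bilabial stop) and /ɸ/ (voiceless bilabial fricative) agree on [−syllabic], [−lateral], [−voice], [−strident]. They differ on [continuant] (/p/ [−], /ɸ/ [+]).

[continuant]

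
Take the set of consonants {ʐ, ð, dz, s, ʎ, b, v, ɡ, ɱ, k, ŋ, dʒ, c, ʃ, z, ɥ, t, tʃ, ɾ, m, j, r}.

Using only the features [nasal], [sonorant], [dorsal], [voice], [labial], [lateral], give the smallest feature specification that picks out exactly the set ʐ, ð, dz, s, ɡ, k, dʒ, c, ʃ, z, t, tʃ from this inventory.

/ʐ, ð, dz, s, ɡ, k, dʒ, c, ʃ, z, t, tʃ/ are all [−sonorant], [−labial], and no other segment in the inventory matches both values. Dropping any one of them over-generates: [−labial] alone would also admit /ʎ, ŋ, ɾ, j, …/; [−sonorant] alone would also admit /b, v/. No other single listed feature picks out exactly this set either, so fewer than two features will not do.

[−sonorant, −labial]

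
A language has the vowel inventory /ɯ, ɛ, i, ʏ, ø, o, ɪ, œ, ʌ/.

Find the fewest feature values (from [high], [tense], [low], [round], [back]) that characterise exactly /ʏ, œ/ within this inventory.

Every target segment is [+round], [−tense]; each remaining inventory member fails at least one of these. Each conjunct is needed — [−tense] alone would also admit /ɛ, ɪ, ʌ/; [+round] alone would also admit /ø, o/ — and no other single listed feature has exactly this extension, so two is the minimum.

[+round, −tense]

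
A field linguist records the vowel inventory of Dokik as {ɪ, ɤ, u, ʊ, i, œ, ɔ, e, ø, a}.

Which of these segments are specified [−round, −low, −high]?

ɤ, e

Checking each segment against [−round], [−low], [−high]: /ɤ/ (mid back unrounded tense vowel), /e/ (mid front unrounded tense vowel) satisfy every feature; every other segment in the inventory fails at least one.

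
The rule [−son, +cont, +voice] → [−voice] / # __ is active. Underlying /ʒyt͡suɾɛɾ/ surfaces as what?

/ʒ/ satisfies [−son, +cont, +voice] and sits in # __. The [−voice] counterpart of the voiced postalveolar fricative is /ʃ/. Other segments in /ʒyt͡suɾɛɾ/ either fail the structural description or are not in the environment, so the surface form is [ʃyt͡suɾɛɾ].

[ʃyt͡suɾɛɾ]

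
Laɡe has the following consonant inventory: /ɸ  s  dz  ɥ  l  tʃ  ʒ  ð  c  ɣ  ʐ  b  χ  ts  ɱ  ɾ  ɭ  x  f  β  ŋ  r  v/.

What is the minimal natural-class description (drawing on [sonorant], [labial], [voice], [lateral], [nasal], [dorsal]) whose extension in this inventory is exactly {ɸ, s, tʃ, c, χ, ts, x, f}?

The target set is precisely the extension of [-voice] in this inventory.

[-voice]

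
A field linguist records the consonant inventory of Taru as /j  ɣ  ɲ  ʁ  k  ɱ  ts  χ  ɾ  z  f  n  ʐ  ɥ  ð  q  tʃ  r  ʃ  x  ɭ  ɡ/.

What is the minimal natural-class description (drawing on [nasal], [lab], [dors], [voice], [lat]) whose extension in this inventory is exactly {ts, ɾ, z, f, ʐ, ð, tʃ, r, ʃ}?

Every target segment is [−nasal], [−lateral], [−dorsal]; each remaining inventory member fails at least one of these. Each conjunct is needed — [−lateral, −dorsal] alone would also admit /ɱ, n/; [−nasal, −dorsal] alone would also admit /ɭ/; [−nasal, −lateral] alone would also admit /j, ɣ, ʁ, k, …/ — and no other combination of two listed features has exactly this extension, so three is the minimum.

[−nasal, −lat, −dors]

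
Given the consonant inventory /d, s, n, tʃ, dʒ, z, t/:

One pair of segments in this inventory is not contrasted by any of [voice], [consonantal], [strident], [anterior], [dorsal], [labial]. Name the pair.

n, d

/n/ (alveolar nasal) and /d/ (voiced alveolar stop) are both [+voice], [+consonantal], [−strident], [+anterior], [−dorsal], [−labial], so none of the listed features separates them. (They do differ in [sonorant] and [nasal], which are not among the given features.) Every other pair in the inventory differs on at least one listed feature.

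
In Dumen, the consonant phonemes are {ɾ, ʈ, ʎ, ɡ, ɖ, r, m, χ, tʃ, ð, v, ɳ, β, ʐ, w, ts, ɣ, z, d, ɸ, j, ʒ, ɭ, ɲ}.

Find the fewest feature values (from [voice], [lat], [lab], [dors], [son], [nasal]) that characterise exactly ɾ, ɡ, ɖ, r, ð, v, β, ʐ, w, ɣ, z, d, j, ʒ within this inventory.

The class [+voice], [−nasal], [−lateral] has exactly /ɾ, ɡ, ɖ, r, ð, v, β, ʐ, w, ɣ, z, d, j, ʒ/ as its extension in this inventory. No smaller conjunction from the listed features achieves this: [−nasal, −lateral] alone would also admit /ʈ, χ, tʃ, ts, …/; [+voice, −lateral] alone would also admit /m, ɳ, ɲ/; [+voice, −nasal] alone would also admit /ʎ, ɭ/; and checking the remaining two-feature bundles turns up none with this extension.

[+voice, −nasal, −lat]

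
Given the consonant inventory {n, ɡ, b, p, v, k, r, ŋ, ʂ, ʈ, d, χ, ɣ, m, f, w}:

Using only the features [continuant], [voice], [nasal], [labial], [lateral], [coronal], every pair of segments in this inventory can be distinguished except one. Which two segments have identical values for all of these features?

w, v

/w/ (labial-velar glide) and /v/ (voiced labiodental fricative) are both [+continuant], [+voice], [−nasal], [+labial], [−lateral], [−coronal], so none of the listed features separates them. (They do differ in [sonorant], [round] and [dorsal], which are not among the given features.) Every other pair in the inventory differs on at least one listed feature.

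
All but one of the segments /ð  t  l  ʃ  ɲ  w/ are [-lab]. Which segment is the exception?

/ð, l, t, ʃ, ɲ/ are all [-labial]; /w/ (labial-velar glide) is [+labial].

w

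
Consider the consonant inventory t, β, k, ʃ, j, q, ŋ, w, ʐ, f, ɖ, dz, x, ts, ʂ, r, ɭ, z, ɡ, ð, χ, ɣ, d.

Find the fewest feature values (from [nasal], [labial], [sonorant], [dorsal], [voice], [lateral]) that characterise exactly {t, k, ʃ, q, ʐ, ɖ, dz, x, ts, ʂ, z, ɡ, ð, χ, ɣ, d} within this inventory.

[-sonorant, -labial]

Every target segment is [-sonorant], [-labial]; each remaining inventory member fails at least one of these. Each conjunct is needed — [-labial] alone would also admit /j, ŋ, r, ɭ/; [-sonorant] alone would also admit /β, f/ — and no other single listed feature has exactly this extension, so two is the minimum.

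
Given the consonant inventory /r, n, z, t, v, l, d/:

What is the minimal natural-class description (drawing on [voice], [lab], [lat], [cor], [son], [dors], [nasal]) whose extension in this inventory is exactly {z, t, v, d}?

[−son]

Every target segment is [−sonorant] and no other inventory member is, so one feature is enough.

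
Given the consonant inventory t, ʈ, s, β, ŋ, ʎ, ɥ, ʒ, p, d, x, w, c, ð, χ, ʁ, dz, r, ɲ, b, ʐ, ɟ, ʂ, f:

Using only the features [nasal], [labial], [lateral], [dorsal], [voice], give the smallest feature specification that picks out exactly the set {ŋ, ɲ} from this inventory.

Every target segment is [+nasal] and no other inventory member is, so one feature is enough.

[+nasal]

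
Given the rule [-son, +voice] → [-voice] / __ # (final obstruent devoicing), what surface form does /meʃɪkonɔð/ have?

[meʃɪkonɔθ]

The only segment in the rule's environment that also matches [-son, +voice] is /ð/. Applying [-voice] turns the voiced dental fricative into /θ/ (voiceless dental fricative), giving [meʃɪkonɔθ].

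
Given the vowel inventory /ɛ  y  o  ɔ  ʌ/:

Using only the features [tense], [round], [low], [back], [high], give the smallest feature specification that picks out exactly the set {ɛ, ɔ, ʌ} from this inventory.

[−tense]

The target set is precisely the extension of [−tense] in this inventory.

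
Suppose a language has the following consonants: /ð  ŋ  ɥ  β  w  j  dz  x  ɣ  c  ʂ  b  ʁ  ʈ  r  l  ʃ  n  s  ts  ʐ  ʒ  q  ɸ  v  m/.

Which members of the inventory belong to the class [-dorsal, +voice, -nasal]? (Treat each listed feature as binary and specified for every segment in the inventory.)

ð, β, dz, b, r, l, ʐ, ʒ, v

The [-dorsal] segments are /ð, β, dz, ʂ, b, ʈ, r, l, ʃ, n, s, ts, ʐ, ʒ, ɸ, v, m/.
Intersecting with [+voice] gives /ð, β, dz, b, r, l, n, ʐ, ʒ, v, m/.
Of those, [-nasal] leaves /ð, β, dz, b, r, l, ʐ, ʒ, v/.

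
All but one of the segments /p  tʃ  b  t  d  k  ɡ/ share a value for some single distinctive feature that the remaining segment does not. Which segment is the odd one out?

/ɡ, t, p, b, d, k/ are all [-delayed release], but /tʃ/ (voiceless postalveolar affricate) is [+delayed release]. No other single segment can be removed to leave a set sharing one feature value that the removed segment lacks, so /tʃ/ is the odd one out.

tʃ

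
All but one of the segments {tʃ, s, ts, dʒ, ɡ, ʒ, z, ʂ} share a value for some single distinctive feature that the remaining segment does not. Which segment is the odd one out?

ɡ

[strident] (equivalently [coronal], [dorsal]) groups all but one: /s, tʃ, ʂ, dʒ, ts, ʒ, z/ share [+strident] while /ɡ/ (voiced velar stop) alone is [−strident]. Removing any other segment would not leave a single-feature class that excludes it.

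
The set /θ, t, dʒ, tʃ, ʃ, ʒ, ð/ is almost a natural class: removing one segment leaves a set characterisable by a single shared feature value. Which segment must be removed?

t

/ð, tʃ, dʒ, ʒ, ʃ, θ/ are all [+distributed], but /t/ (voiceless alveolar stop) is [-distributed]. No other single segment can be removed to leave a set sharing one feature value that the removed segment lacks, so /t/ is the odd one out.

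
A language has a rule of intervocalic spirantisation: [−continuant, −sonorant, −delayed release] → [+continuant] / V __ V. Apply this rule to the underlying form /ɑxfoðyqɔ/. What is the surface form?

Only /q/ occurs between two vowels (/y/ __ /ɔ/) and matches the structural description. It is a voiceless uvular stop, so [−continuant, −sonorant, −delayed release] holds; changing it to [+continuant] with all other features held fixed yields /χ/ (voiceless uvular fricative). No other segment meets both the structural description and the environment, so the output is [ɑxfoðyχɔ].

[ɑxfoðyχɔ]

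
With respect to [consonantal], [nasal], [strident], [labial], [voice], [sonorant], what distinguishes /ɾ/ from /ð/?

/ɾ/ (alveolar tap) and /ð/ (voiced dental fricative) agree on [+consonantal], [-nasal], [-strident], [-labial], [+voice]. They differ on [sonorant] (/ɾ/ [+], /ð/ [-]).

[sonorant]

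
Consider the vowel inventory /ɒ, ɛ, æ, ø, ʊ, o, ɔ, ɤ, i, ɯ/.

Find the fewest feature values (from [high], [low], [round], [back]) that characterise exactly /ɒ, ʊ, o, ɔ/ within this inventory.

The class [+back], [+round] has exactly /ɒ, ʊ, o, ɔ/ as its extension in this inventory. No smaller conjunction from the listed features achieves this: [+round] alone would also admit /ø/; [+back] alone would also admit /ɤ, ɯ/; and checking the remaining single features turns up none with this extension.

[+back, +round]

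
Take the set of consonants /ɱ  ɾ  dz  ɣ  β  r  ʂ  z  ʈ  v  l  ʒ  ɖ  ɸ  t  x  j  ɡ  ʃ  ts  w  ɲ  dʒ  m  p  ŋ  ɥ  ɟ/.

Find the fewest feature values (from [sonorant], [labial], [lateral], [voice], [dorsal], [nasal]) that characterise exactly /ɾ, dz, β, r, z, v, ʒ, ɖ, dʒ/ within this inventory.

[+voice, −nasal, −lateral, −dorsal]

/ɾ, dz, β, r, z, v, ʒ, ɖ, dʒ/ are all [+voice], [−nasal], [−lateral], [−dorsal], and no other segment in the inventory matches all four values. Dropping any one of them over-generates: [−nasal, −lateral, −dorsal] alone would also admit /ʂ, ʈ, ɸ, t, …/; [+voice, −lateral, −dorsal] alone would also admit /ɱ, m/; [+voice, −nasal, −dorsal] alone would also admit /l/; [+voice, −nasal, −lateral] alone would also admit /ɣ, j, ɡ, w, …/. No other combination of three listed features picks out exactly this set either, so fewer than four features will not do.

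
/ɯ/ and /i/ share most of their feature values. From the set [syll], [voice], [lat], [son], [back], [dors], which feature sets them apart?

/ɯ/ is the high back unrounded vowel and /i/ is the high front unrounded tense vowel. Both are [+syllabic], [+voice], [-lateral], [+sonorant], [+dorsal]. /ɯ/ is [+back] while /i/ is [-back], so the distinguishing feature is [back].

[back]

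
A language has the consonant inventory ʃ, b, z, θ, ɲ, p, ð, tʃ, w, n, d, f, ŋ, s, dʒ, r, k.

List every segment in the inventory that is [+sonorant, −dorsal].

n, r

Eliminate segments failing any feature: /ʃ, b, z, θ, p, ð, tʃ, d, f, s, dʒ, k/ are [−sonorant]; /ɲ, w, ŋ/ are [+dorsal]. The remaining /n, r/ satisfy [+sonorant], [−dorsal].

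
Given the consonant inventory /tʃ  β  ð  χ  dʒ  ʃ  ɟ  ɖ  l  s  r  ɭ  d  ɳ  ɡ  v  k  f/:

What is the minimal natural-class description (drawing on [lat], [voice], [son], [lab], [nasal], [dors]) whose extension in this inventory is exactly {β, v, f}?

Every target segment is [+labial] and no other inventory member is, so one feature is enough.

[+lab]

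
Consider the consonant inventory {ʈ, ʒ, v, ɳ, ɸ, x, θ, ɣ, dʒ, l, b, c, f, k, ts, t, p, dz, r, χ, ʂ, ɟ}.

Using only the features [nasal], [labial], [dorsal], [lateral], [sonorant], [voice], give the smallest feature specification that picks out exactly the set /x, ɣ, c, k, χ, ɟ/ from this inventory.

[+dorsal]

Every target segment is [+dorsal] and no other inventory member is, so one feature is enough.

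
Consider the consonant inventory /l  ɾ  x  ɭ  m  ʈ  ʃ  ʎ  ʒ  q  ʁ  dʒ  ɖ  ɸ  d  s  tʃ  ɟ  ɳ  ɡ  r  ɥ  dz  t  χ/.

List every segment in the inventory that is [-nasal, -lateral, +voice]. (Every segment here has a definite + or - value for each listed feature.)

Checking each segment against [-nasal], [-lateral], [+voice]: /ɾ/ (alveolar tap), /ʒ/ (voiced postalveolar fricative), /ʁ/ (voiced uvular fricative), /dʒ/ (voiced postalveolar affricate), /ɖ/ (voiced retroflex stop), /d/ (voiced alveolar stop), among others, satisfy every feature; every other segment in the inventory fails at least one.

ɾ, ʒ, ʁ, dʒ, ɖ, d, ɟ, ɡ, r, ɥ, dz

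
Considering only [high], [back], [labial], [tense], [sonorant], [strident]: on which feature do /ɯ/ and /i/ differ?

[back]

/ɯ/ (high back unrounded vowel) and /i/ (high front unrounded tense vowel) agree on [+high], [-labial], [+tense], [+sonorant], [-strident]. They differ on [back] (/ɯ/ [+], /i/ [-]).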